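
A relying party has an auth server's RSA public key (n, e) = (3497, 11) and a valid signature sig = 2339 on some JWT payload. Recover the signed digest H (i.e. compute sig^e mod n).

3041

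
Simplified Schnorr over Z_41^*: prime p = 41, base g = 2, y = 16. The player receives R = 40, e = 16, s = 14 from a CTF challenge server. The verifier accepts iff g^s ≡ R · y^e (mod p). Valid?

yes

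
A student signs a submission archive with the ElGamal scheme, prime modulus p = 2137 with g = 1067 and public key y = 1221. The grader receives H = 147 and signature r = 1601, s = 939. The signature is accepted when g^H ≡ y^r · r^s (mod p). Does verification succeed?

fails

Left side g^H mod p:
1067^2 = 1138489 ≡ 1605
1067^4 ≡ 1605^2 = 2576025 ≡ 940
1067^8 ≡ 940^2 = 883600 ≡ 1019
1067^16 ≡ 1019^2 = 1038361 ≡ 1916
1067^32 ≡ 1916^2 = 3671056 ≡ 1827
1067^64 ≡ 1827^2 = 3337929 ≡ 2072
1067^128 ≡ 2072^2 = 4293184 ≡ 2088
147 = 128 + 16 + 2 + 1, so 1067^147 ≡ 2088·1916·1605·1067 ≡ 1651 (mod 2137)
Right side y^r · r^s mod p:
1221^2 = 1490841 ≡ 1352
1221^4 ≡ 1352^2 = 1827904 ≡ 769
1221^8 ≡ 769^2 = 591361 ≡ 1549
1221^16 ≡ 1549^2 = 2399401 ≡ 1687
1221^32 ≡ 1687^2 = 2845969 ≡ 1622
1221^64 ≡ 1622^2 = 2630884 ≡ 237
1221^128 ≡ 237^2 = 56169 ≡ 607
1221^256 ≡ 607^2 = 368449 ≡ 885
1221^512 ≡ 885^2 = 783225 ≡ 1083
1221^1024 ≡ 1083^2 = 1172889 ≡ 1813
1601 = 1024 + 512 + 64 + 1, so 1221^1601 ≡ 1813·1083·237·1221 ≡ 7 (mod 2137)
1601^2 = 2563201 ≡ 938
1601^4 ≡ 938^2 = 879844 ≡ 1537
1601^8 ≡ 1537^2 = 2362369 ≡ 984
1601^16 ≡ 984^2 = 968256 ≡ 195
1601^32 ≡ 195^2 = 38025 ≡ 1696
1601^64 ≡ 1696^2 = 2876416 ≡ 14
1601^128 ≡ 14^2 = 196
1601^256 ≡ 196^2 = 38416 ≡ 2087
1601^512 ≡ 2087^2 = 4355569 ≡ 363
939 = 512 + 256 + 128 + 32 + 8 + 2 + 1, so 1601^939 ≡ 363·2087·196·1696·984·938·1601 ≡ 1028 (mod 2137)
7·1028 = 7196 ≡ 785 (mod 2137)
1651 ≠ 785, so verification fails.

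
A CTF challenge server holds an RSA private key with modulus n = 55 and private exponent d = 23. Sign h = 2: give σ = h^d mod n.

8

h^2 ≡ 2^2 = 4
h^4 ≡ 4^2 = 16
h^8 ≡ 16^2 = 256 ≡ 36
h^16 ≡ 36^2 = 1296 ≡ 31
23 = 16 + 4 + 2 + 1, so h^23 ≡ 31·16·4·2 ≡ 8 (mod 55)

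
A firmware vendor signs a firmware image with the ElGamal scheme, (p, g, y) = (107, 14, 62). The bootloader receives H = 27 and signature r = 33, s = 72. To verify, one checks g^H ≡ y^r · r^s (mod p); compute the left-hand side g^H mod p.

11

14^27 mod 107 = 11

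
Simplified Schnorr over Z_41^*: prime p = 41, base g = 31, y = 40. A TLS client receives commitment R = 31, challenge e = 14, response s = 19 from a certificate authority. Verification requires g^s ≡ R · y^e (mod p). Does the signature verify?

does not verify

g^s mod p:
31^2 = 961 ≡ 18
31^4 ≡ 18^2 = 324 ≡ 37
31^8 ≡ 37^2 = 1369 ≡ 16
31^16 ≡ 16^2 = 256 ≡ 10
19 = 16 + 2 + 1, so 31^19 ≡ 10·18·31 ≡ 4 (mod 41)
R · y^e mod p:
40^2 = 1600 ≡ 1
40^4 ≡ 1^2 = 1
40^8 ≡ 1^2 = 1
14 = 8 + 4 + 2, so 40^14 ≡ 1·1·1 ≡ 1 (mod 41)
31·1 = 31 ≡ 31 (mod 41)
4 ≠ 31; the check fails.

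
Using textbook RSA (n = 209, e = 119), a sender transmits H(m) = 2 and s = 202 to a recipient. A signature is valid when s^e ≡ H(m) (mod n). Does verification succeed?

fails

s^2 ≡ 202^2 = 40804 ≡ 49
s^4 ≡ 49^2 = 2401 ≡ 102
s^8 ≡ 102^2 = 10404 ≡ 163
s^16 ≡ 163^2 = 26569 ≡ 26
s^32 ≡ 26^2 = 676 ≡ 49
s^64 ≡ 49^2 = 2401 ≡ 102
119 = 64 + 32 + 16 + 4 + 2 + 1, so s^119 ≡ 102·49·26·102·49·202 ≡ 179 (mod 209)
The recovered value 179 does not match the digest 2.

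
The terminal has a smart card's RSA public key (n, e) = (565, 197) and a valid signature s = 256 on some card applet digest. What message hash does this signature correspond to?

256

s^197 mod 565 = 256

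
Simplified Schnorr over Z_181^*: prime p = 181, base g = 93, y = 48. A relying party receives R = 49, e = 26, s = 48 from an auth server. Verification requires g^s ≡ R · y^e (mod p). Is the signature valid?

g^s mod p:
Squares mod 181: 93^1≡93, 93^2≡142, 93^4≡73, 93^8≡80, 93^16≡65, 93^32≡62
48 = 32 + 16, so 93^48 ≡ 62·65 ≡ 48 (mod 181)
R · y^e mod p:
Squares mod 181: 48^1≡48, 48^2≡132, 48^4≡48, 48^8≡132, 48^16≡48
26 = 16 + 8 + 2, so 48^26 ≡ 48·132·132 ≡ 132 (mod 181)
49·132 = 6468 ≡ 133 (mod 181)
48 ≠ 133; the check fails.

invalid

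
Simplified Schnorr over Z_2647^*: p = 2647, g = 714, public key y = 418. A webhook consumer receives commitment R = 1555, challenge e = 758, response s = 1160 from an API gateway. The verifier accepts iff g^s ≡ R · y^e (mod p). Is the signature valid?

invalid

g^s mod p:
Squares mod 2647: 714^1≡714, 714^2≡1572, 714^4≡1533, 714^8≡2200, 714^16≡1284, 714^32≡2222, 714^64≡629, 714^128≡1238, 714^256≡31, 714^512≡961, 714^1024≡2365
1160 = 1024 + 128 + 8, so 714^1160 ≡ 2365·1238·2200 ≡ 967 (mod 2647)
R · y^e mod p:
Squares mod 2647: 418^1≡418, 418^2≡22, 418^4≡484, 418^8≡1320, 418^16≡674, 418^32≡1639, 418^64≡2263, 418^128≡1871, 418^256≡1307, 418^512≡934
758 = 512 + 128 + 64 + 32 + 16 + 4 + 2, so 418^758 ≡ 934·1871·2263·1639·674·484·22 ≡ 2469 (mod 2647)
1555·2469 = 3839295 ≡ 1145 (mod 2647)
967 ≠ 1145; the check fails.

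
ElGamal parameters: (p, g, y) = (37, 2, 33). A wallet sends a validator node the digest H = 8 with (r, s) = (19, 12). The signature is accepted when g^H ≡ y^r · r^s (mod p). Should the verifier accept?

accept

Left side g^H mod p:
2^2 = 4
2^4 ≡ 4^2 = 16
2^8 ≡ 16^2 = 256 ≡ 34
Right side y^r · r^s mod p:
33^2 = 1089 ≡ 16
33^4 ≡ 16^2 = 256 ≡ 34
33^8 ≡ 34^2 = 1156 ≡ 9
33^16 ≡ 9^2 = 81 ≡ 7
19 = 16 + 2 + 1, so 33^19 ≡ 7·16·33 ≡ 33 (mod 37)
19^2 = 361 ≡ 28
19^4 ≡ 28^2 = 784 ≡ 7
19^8 ≡ 7^2 = 49 ≡ 12
12 = 8 + 4, so 19^12 ≡ 12·7 ≡ 10 (mod 37)
33·10 = 330 ≡ 34 (mod 37)
34 ≡ 34 (mod 37), so the signature is genuine.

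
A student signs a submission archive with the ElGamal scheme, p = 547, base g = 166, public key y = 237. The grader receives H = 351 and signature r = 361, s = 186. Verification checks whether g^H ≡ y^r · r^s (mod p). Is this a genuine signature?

forged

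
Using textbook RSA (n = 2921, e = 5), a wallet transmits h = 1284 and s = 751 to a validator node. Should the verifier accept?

s^5 mod 2921 = 2652
2652 ≠ 1284, so verification fails.

reject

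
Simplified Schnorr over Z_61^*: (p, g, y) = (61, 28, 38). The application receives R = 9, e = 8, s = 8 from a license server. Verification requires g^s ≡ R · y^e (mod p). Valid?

yes

g^s mod p:
Squares mod 61: 28^1≡28, 28^2≡52, 28^4≡20, 28^8≡34
28^8 ≡ 34 (mod 61)
R · y^e mod p:
Squares mod 61: 38^1≡38, 38^2≡41, 38^4≡34, 38^8≡58
38^8 ≡ 58 (mod 61)
9·58 = 522 ≡ 34 (mod 61)
34 ≡ 34 (mod 61); signature holds.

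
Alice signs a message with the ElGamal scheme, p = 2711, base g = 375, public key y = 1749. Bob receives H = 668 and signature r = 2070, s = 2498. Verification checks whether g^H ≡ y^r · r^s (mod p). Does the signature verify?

verifies

Left side g^H mod p:
375^2 = 140625 ≡ 2364
375^4 ≡ 2364^2 = 5588496 ≡ 1125
375^8 ≡ 1125^2 = 1265625 ≡ 2299
375^16 ≡ 2299^2 = 5285401 ≡ 1662
375^32 ≡ 1662^2 = 2762244 ≡ 2446
375^64 ≡ 2446^2 = 5982916 ≡ 2450
375^128 ≡ 2450^2 = 6002500 ≡ 346
375^256 ≡ 346^2 = 119716 ≡ 432
375^512 ≡ 432^2 = 186624 ≡ 2276
668 = 512 + 128 + 16 + 8 + 4, so 375^668 ≡ 2276·346·1662·2299·1125 ≡ 2560 (mod 2711)
Right side y^r · r^s mod p:
1749^2 = 3059001 ≡ 993
1749^4 ≡ 993^2 = 986049 ≡ 1956
1749^8 ≡ 1956^2 = 3825936 ≡ 715
1749^16 ≡ 715^2 = 511225 ≡ 1557
1749^32 ≡ 1557^2 = 2424249 ≡ 615
1749^64 ≡ 615^2 = 378225 ≡ 1396
1749^128 ≡ 1396^2 = 1948816 ≡ 2318
1749^256 ≡ 2318^2 = 5373124 ≡ 2633
1749^512 ≡ 2633^2 = 6932689 ≡ 662
1749^1024 ≡ 662^2 = 438244 ≡ 1773
1749^2048 ≡ 1773^2 = 3143529 ≡ 1480
2070 = 2048 + 16 + 4 + 2, so 1749^2070 ≡ 1480·1557·1956·993 ≡ 1476 (mod 2711)
2070^2 = 4284900 ≡ 1520
2070^4 ≡ 1520^2 = 2310400 ≡ 628
2070^8 ≡ 628^2 = 394384 ≡ 1289
2070^16 ≡ 1289^2 = 1661521 ≡ 2389
2070^32 ≡ 2389^2 = 5707321 ≡ 666
2070^64 ≡ 666^2 = 443556 ≡ 1663
2070^128 ≡ 1663^2 = 2765569 ≡ 349
2070^256 ≡ 349^2 = 121801 ≡ 2517
2070^512 ≡ 2517^2 = 6335289 ≡ 2393
2070^1024 ≡ 2393^2 = 5726449 ≡ 817
2070^2048 ≡ 817^2 = 667489 ≡ 583
2498 = 2048 + 256 + 128 + 64 + 2, so 2070^2498 ≡ 583·2517·349·1663·1520 ≡ 2676 (mod 2711)
1476·2676 = 3949776 ≡ 2560 (mod 2711)
2560 ≡ 2560 (mod 2711), so the signature is genuine.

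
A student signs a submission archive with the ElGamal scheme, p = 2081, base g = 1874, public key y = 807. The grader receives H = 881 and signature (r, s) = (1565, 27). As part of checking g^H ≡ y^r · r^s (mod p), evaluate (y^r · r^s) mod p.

807^2 = 651249 ≡ 1977
807^4 ≡ 1977^2 = 3908529 ≡ 411
807^8 ≡ 411^2 = 168921 ≡ 360
807^16 ≡ 360^2 = 129600 ≡ 578
807^32 ≡ 578^2 = 334084 ≡ 1124
807^64 ≡ 1124^2 = 1263376 ≡ 209
807^128 ≡ 209^2 = 43681 ≡ 2061
807^256 ≡ 2061^2 = 4247721 ≡ 400
807^512 ≡ 400^2 = 160000 ≡ 1844
807^1024 ≡ 1844^2 = 3400336 ≡ 2063
1565 = 1024 + 512 + 16 + 8 + 4 + 1, so 807^1565 ≡ 2063·1844·578·360·411·807 ≡ 798 (mod 2081)
1565^2 = 2449225 ≡ 1969
1565^4 ≡ 1969^2 = 3876961 ≡ 58
1565^8 ≡ 58^2 = 3364 ≡ 1283
1565^16 ≡ 1283^2 = 1646089 ≡ 18
27 = 16 + 8 + 2 + 1, so 1565^27 ≡ 18·1283·1969·1565 ≡ 1179 (mod 2081)
y^r · r^s ≡ 798·1179 = 940842 ≡ 230 (mod 2081)

230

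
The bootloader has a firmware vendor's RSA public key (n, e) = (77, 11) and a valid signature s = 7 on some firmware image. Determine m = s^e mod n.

7

s^2 ≡ 7^2 = 49
s^4 ≡ 49^2 = 2401 ≡ 14
s^8 ≡ 14^2 = 196 ≡ 42
11 = 8 + 2 + 1, so s^11 ≡ 42·49·7 ≡ 7 (mod 77)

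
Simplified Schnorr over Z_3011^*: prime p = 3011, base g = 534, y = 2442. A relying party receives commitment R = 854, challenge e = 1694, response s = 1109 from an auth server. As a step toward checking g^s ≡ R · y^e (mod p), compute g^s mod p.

1089

Squares mod 3011: 534^1≡534, 534^2≡2122, 534^4≡1439, 534^8≡2164, 534^16≡791, 534^32≡2404, 534^64≡1107, 534^128≡2983, 534^256≡784, 534^512≡412, 534^1024≡1128
1109 = 1024 + 64 + 16 + 4 + 1, so 534^1109 ≡ 1128·1107·791·1439·534 ≡ 1089 (mod 3011)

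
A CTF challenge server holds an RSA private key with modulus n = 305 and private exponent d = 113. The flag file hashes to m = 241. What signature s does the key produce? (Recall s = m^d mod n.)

156

m^2 ≡ 241^2 = 58081 ≡ 131
m^4 ≡ 131^2 = 17161 ≡ 81
m^8 ≡ 81^2 = 6561 ≡ 156
m^16 ≡ 156^2 = 24336 ≡ 241
m^32 ≡ 241^2 = 58081 ≡ 131
m^64 ≡ 131^2 = 17161 ≡ 81
113 = 64 + 32 + 16 + 1, so m^113 ≡ 81·131·241·241 ≡ 156 (mod 305)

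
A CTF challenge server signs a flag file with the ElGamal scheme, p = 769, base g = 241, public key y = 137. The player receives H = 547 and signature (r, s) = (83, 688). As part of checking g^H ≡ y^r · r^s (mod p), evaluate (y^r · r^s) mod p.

748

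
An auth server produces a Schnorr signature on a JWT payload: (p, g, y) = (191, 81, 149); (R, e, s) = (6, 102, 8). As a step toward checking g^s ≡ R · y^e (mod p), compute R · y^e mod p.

48

149^2 = 22201 ≡ 45
149^4 ≡ 45^2 = 2025 ≡ 115
149^8 ≡ 115^2 = 13225 ≡ 46
149^16 ≡ 46^2 = 2116 ≡ 15
149^32 ≡ 15^2 = 225 ≡ 34
149^64 ≡ 34^2 = 1156 ≡ 10
102 = 64 + 32 + 4 + 2, so 149^102 ≡ 10·34·115·45 ≡ 8 (mod 191)
R · y^e ≡ 6·8 = 48 ≡ 48 (mod 191)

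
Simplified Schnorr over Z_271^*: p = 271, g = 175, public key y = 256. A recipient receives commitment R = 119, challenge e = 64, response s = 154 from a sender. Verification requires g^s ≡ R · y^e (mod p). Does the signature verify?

g^s mod p:
175^2 = 30625 ≡ 2
175^4 ≡ 2^2 = 4
175^8 ≡ 4^2 = 16
175^16 ≡ 16^2 = 256
175^32 ≡ 256^2 = 65536 ≡ 225
175^64 ≡ 225^2 = 50625 ≡ 219
175^128 ≡ 219^2 = 47961 ≡ 265
154 = 128 + 16 + 8 + 2, so 175^154 ≡ 265·256·16·2 ≡ 170 (mod 271)
R · y^e mod p:
256^2 = 65536 ≡ 225
256^4 ≡ 225^2 = 50625 ≡ 219
256^8 ≡ 219^2 = 47961 ≡ 265
256^16 ≡ 265^2 = 70225 ≡ 36
256^32 ≡ 36^2 = 1296 ≡ 212
256^64 ≡ 212^2 = 44944 ≡ 229
119·229 = 27251 ≡ 151 (mod 271)
170 ≠ 151; the check fails.

does not verify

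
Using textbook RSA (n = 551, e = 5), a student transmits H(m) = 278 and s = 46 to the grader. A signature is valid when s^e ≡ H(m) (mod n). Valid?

s^2 ≡ 46^2 = 2116 ≡ 463
s^4 ≡ 463^2 = 214369 ≡ 30
5 = 4 + 1, so s^5 ≡ 30·46 ≡ 278 (mod 551)
278 = H(m), so the signature checks out.

yes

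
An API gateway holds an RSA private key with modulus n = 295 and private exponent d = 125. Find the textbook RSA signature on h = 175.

255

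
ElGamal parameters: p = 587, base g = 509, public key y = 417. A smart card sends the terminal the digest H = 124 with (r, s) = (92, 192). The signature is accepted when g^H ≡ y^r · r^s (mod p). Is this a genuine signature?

Left side g^H mod p:
509^2 = 259081 ≡ 214
509^4 ≡ 214^2 = 45796 ≡ 10
509^8 ≡ 10^2 = 100
509^16 ≡ 100^2 = 10000 ≡ 21
509^32 ≡ 21^2 = 441
509^64 ≡ 441^2 = 194481 ≡ 184
124 = 64 + 32 + 16 + 8 + 4, so 509^124 ≡ 184·441·21·100·10 ≡ 568 (mod 587)
Right side y^r · r^s mod p:
417^2 = 173889 ≡ 137
417^4 ≡ 137^2 = 18769 ≡ 572
417^8 ≡ 572^2 = 327184 ≡ 225
417^16 ≡ 225^2 = 50625 ≡ 143
417^32 ≡ 143^2 = 20449 ≡ 491
417^64 ≡ 491^2 = 241081 ≡ 411
92 = 64 + 16 + 8 + 4, so 417^92 ≡ 411·143·225·572 ≡ 165 (mod 587)
92^2 = 8464 ≡ 246
92^4 ≡ 246^2 = 60516 ≡ 55
92^8 ≡ 55^2 = 3025 ≡ 90
92^16 ≡ 90^2 = 8100 ≡ 469
92^32 ≡ 469^2 = 219961 ≡ 423
92^64 ≡ 423^2 = 178929 ≡ 481
92^128 ≡ 481^2 = 231361 ≡ 83
192 = 128 + 64, so 92^192 ≡ 83·481 ≡ 7 (mod 587)
165·7 = 1155 ≡ 568 (mod 587)
568 ≡ 568 (mod 587), so the signature is genuine.

genuine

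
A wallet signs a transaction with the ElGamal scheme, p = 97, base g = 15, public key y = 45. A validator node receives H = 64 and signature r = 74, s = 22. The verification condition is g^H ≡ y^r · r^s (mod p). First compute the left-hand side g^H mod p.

15^2 = 225 ≡ 31
15^4 ≡ 31^2 = 961 ≡ 88
15^8 ≡ 88^2 = 7744 ≡ 81
15^16 ≡ 81^2 = 6561 ≡ 62
15^32 ≡ 62^2 = 3844 ≡ 61
15^64 ≡ 61^2 = 3721 ≡ 35

35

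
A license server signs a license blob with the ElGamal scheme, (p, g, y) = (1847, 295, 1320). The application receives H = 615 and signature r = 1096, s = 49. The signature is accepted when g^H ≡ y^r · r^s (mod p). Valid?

yes

Left side g^H mod p:
295^2 = 87025 ≡ 216
295^4 ≡ 216^2 = 46656 ≡ 481
295^8 ≡ 481^2 = 231361 ≡ 486
295^16 ≡ 486^2 = 236196 ≡ 1627
295^32 ≡ 1627^2 = 2647129 ≡ 378
295^64 ≡ 378^2 = 142884 ≡ 665
295^128 ≡ 665^2 = 442225 ≡ 792
295^256 ≡ 792^2 = 627264 ≡ 1131
295^512 ≡ 1131^2 = 1279161 ≡ 1037
615 = 512 + 64 + 32 + 4 + 2 + 1, so 295^615 ≡ 1037·665·378·481·216·295 ≡ 983 (mod 1847)
Right side y^r · r^s mod p:
1320^2 = 1742400 ≡ 679
1320^4 ≡ 679^2 = 461041 ≡ 1138
1320^8 ≡ 1138^2 = 1295044 ≡ 297
1320^16 ≡ 297^2 = 88209 ≡ 1400
1320^32 ≡ 1400^2 = 1960000 ≡ 333
1320^64 ≡ 333^2 = 110889 ≡ 69
1320^128 ≡ 69^2 = 4761 ≡ 1067
1320^256 ≡ 1067^2 = 1138489 ≡ 737
1320^512 ≡ 737^2 = 543169 ≡ 151
1320^1024 ≡ 151^2 = 22801 ≡ 637
1096 = 1024 + 64 + 8, so 1320^1096 ≡ 637·69·297 ≡ 1292 (mod 1847)
1096^2 = 1201216 ≡ 666
1096^4 ≡ 666^2 = 443556 ≡ 276
1096^8 ≡ 276^2 = 76176 ≡ 449
1096^16 ≡ 449^2 = 201601 ≡ 278
1096^32 ≡ 278^2 = 77284 ≡ 1557
49 = 32 + 16 + 1, so 1096^49 ≡ 1557·278·1096 ≡ 960 (mod 1847)
1292·960 = 1240320 ≡ 983 (mod 1847)
983 ≡ 983 (mod 1847), so the signature is genuine.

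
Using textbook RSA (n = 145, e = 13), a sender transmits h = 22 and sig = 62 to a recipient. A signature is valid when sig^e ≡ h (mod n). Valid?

Squares mod 145: sig^1≡62, sig^2≡74, sig^4≡111, sig^8≡141
13 = 8 + 4 + 1, so sig^13 ≡ 141·111·62 ≡ 22 (mod 145)
sig^13 mod 145 = 22 matches h.

yes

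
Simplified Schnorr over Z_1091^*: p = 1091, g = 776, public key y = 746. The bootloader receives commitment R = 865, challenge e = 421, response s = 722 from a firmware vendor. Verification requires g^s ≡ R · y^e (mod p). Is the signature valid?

valid

g^s mod p:
776^2 = 602176 ≡ 1035
776^4 ≡ 1035^2 = 1071225 ≡ 954
776^8 ≡ 954^2 = 910116 ≡ 222
776^16 ≡ 222^2 = 49284 ≡ 189
776^32 ≡ 189^2 = 35721 ≡ 809
776^64 ≡ 809^2 = 654481 ≡ 972
776^128 ≡ 972^2 = 944784 ≡ 1069
776^256 ≡ 1069^2 = 1142761 ≡ 484
776^512 ≡ 484^2 = 234256 ≡ 782
722 = 512 + 128 + 64 + 16 + 2, so 776^722 ≡ 782·1069·972·189·1035 ≡ 363 (mod 1091)
R · y^e mod p:
746^2 = 556516 ≡ 106
746^4 ≡ 106^2 = 11236 ≡ 326
746^8 ≡ 326^2 = 106276 ≡ 449
746^16 ≡ 449^2 = 201601 ≡ 857
746^32 ≡ 857^2 = 734449 ≡ 206
746^64 ≡ 206^2 = 42436 ≡ 978
746^128 ≡ 978^2 = 956484 ≡ 768
746^256 ≡ 768^2 = 589824 ≡ 684
421 = 256 + 128 + 32 + 4 + 1, so 746^421 ≡ 684·768·206·326·746 ≡ 457 (mod 1091)
865·457 = 395305 ≡ 363 (mod 1091)
363 ≡ 363 (mod 1091); signature holds.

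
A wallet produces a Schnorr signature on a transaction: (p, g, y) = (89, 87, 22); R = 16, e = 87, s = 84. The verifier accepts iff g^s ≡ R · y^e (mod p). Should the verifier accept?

g^s mod p:
87^2 = 7569 ≡ 4
87^4 ≡ 4^2 = 16
87^8 ≡ 16^2 = 256 ≡ 78
87^16 ≡ 78^2 = 6084 ≡ 32
87^32 ≡ 32^2 = 1024 ≡ 45
87^64 ≡ 45^2 = 2025 ≡ 67
84 = 64 + 16 + 4, so 87^84 ≡ 67·32·16 ≡ 39 (mod 89)
R · y^e mod p:
22^2 = 484 ≡ 39
22^4 ≡ 39^2 = 1521 ≡ 8
22^8 ≡ 8^2 = 64
22^16 ≡ 64^2 = 4096 ≡ 2
22^32 ≡ 2^2 = 4
22^64 ≡ 4^2 = 16
87 = 64 + 16 + 4 + 2 + 1, so 22^87 ≡ 16·2·8·39·22 ≡ 85 (mod 89)
16·85 = 1360 ≡ 25 (mod 89)
39 ≠ 25; the check fails.

reject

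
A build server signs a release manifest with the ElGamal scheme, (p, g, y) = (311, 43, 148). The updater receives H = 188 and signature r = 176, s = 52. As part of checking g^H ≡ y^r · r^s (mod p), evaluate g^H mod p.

43^188 mod 311 = 60

60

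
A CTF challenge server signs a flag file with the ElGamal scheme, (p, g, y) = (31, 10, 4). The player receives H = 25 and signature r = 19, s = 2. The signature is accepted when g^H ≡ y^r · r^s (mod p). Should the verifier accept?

accept

Left side g^H mod p:
10^25 mod 31 = 5
Right side y^r · r^s mod p:
4^19 mod 31 = 8
19^2 mod 31 = 20
8·20 = 160 ≡ 5 (mod 31)
5 ≡ 5 (mod 31), so the signature is genuine.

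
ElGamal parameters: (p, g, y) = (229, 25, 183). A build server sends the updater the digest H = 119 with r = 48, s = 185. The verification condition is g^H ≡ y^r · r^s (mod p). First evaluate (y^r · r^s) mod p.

183^2 = 33489 ≡ 55
183^4 ≡ 55^2 = 3025 ≡ 48
183^8 ≡ 48^2 = 2304 ≡ 14
183^16 ≡ 14^2 = 196
183^32 ≡ 196^2 = 38416 ≡ 173
48 = 32 + 16, so 183^48 ≡ 173·196 ≡ 16 (mod 229)
48^2 = 2304 ≡ 14
48^4 ≡ 14^2 = 196
48^8 ≡ 196^2 = 38416 ≡ 173
48^16 ≡ 173^2 = 29929 ≡ 159
48^32 ≡ 159^2 = 25281 ≡ 91
48^64 ≡ 91^2 = 8281 ≡ 37
48^128 ≡ 37^2 = 1369 ≡ 224
185 = 128 + 32 + 16 + 8 + 1, so 48^185 ≡ 224·91·159·173·48 ≡ 224 (mod 229)
y^r · r^s ≡ 16·224 = 3584 ≡ 149 (mod 229)

149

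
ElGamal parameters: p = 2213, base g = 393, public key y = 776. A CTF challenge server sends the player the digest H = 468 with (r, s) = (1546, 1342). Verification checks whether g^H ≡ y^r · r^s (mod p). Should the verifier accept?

accept

Left side g^H mod p:
393^2 = 154449 ≡ 1752
393^4 ≡ 1752^2 = 3069504 ≡ 73
393^8 ≡ 73^2 = 5329 ≡ 903
393^16 ≡ 903^2 = 815409 ≡ 1025
393^32 ≡ 1025^2 = 1050625 ≡ 1663
393^64 ≡ 1663^2 = 2765569 ≡ 1532
393^128 ≡ 1532^2 = 2347024 ≡ 1244
393^256 ≡ 1244^2 = 1547536 ≡ 649
468 = 256 + 128 + 64 + 16 + 4, so 393^468 ≡ 649·1244·1532·1025·73 ≡ 1481 (mod 2213)
Right side y^r · r^s mod p:
776^2 = 602176 ≡ 240
776^4 ≡ 240^2 = 57600 ≡ 62
776^8 ≡ 62^2 = 3844 ≡ 1631
776^16 ≡ 1631^2 = 2660161 ≡ 135
776^32 ≡ 135^2 = 18225 ≡ 521
776^64 ≡ 521^2 = 271441 ≡ 1455
776^128 ≡ 1455^2 = 2117025 ≡ 1397
776^256 ≡ 1397^2 = 1951609 ≡ 1956
776^512 ≡ 1956^2 = 3825936 ≡ 1872
776^1024 ≡ 1872^2 = 3504384 ≡ 1205
1546 = 1024 + 512 + 8 + 2, so 776^1546 ≡ 1205·1872·1631·240 ≡ 2012 (mod 2213)
1546^2 = 2390116 ≡ 76
1546^4 ≡ 76^2 = 5776 ≡ 1350
1546^8 ≡ 1350^2 = 1822500 ≡ 1201
1546^16 ≡ 1201^2 = 1442401 ≡ 1738
1546^32 ≡ 1738^2 = 3020644 ≡ 2112
1546^64 ≡ 2112^2 = 4460544 ≡ 1349
1546^128 ≡ 1349^2 = 1819801 ≡ 715
1546^256 ≡ 715^2 = 511225 ≡ 22
1546^512 ≡ 22^2 = 484
1546^1024 ≡ 484^2 = 234256 ≡ 1891
1342 = 1024 + 256 + 32 + 16 + 8 + 4 + 2, so 1546^1342 ≡ 1891·22·2112·1738·1201·1350·76 ≡ 400 (mod 2213)
2012·400 = 804800 ≡ 1481 (mod 2213)
1481 ≡ 1481 (mod 2213), so the signature is genuine.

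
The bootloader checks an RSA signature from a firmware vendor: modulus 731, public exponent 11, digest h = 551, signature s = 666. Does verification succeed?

s^11 mod 731 = 551
551 = h, so the signature checks out.

passes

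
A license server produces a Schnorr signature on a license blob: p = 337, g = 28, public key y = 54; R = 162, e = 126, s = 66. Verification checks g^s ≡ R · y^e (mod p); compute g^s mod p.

28^2 = 784 ≡ 110
28^4 ≡ 110^2 = 12100 ≡ 305
28^8 ≡ 305^2 = 93025 ≡ 13
28^16 ≡ 13^2 = 169
28^32 ≡ 169^2 = 28561 ≡ 253
28^64 ≡ 253^2 = 64009 ≡ 316
66 = 64 + 2, so 28^66 ≡ 316·110 ≡ 49 (mod 337)

49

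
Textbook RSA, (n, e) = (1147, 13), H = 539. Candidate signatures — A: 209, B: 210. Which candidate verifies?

B

Candidate A: 209^2 = 43681 ≡ 95; 209^4 ≡ 95^2 = 9025 ≡ 996; 209^8 ≡ 996^2 = 992016 ≡ 1008; 13 = 8 + 4 + 1, so 209^13 ≡ 1008·996·209 ≡ 573 (mod 1147)
Candidate B: 210^2 = 44100 ≡ 514; 210^4 ≡ 514^2 = 264196 ≡ 386; 210^8 ≡ 386^2 = 148996 ≡ 1033; 13 = 8 + 4 + 1, so 210^13 ≡ 1033·386·210 ≡ 539 (mod 1147)
  → matches H = 539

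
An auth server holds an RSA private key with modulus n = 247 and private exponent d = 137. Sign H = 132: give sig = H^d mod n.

227

Squares mod 247: H^1≡132, H^2≡134, H^4≡172, H^8≡191, H^16≡172, H^32≡191, H^64≡172, H^128≡191
137 = 128 + 8 + 1, so H^137 ≡ 191·191·132 ≡ 227 (mod 247)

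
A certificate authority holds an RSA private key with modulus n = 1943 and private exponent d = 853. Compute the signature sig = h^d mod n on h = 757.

h^2 ≡ 757^2 = 573049 ≡ 1807
h^4 ≡ 1807^2 = 3265249 ≡ 1009
h^8 ≡ 1009^2 = 1018081 ≡ 1892
h^16 ≡ 1892^2 = 3579664 ≡ 658
h^32 ≡ 658^2 = 432964 ≡ 1618
h^64 ≡ 1618^2 = 2617924 ≡ 703
h^128 ≡ 703^2 = 494209 ≡ 687
h^256 ≡ 687^2 = 471969 ≡ 1763
h^512 ≡ 1763^2 = 3108169 ≡ 1312
853 = 512 + 256 + 64 + 16 + 4 + 1, so h^853 ≡ 1312·1763·703·658·1009·757 ≡ 1237 (mod 1943)

1237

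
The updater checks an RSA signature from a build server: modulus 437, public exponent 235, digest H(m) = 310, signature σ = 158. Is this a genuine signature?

genuine

σ^2 ≡ 158^2 = 24964 ≡ 55
σ^4 ≡ 55^2 = 3025 ≡ 403
σ^8 ≡ 403^2 = 162409 ≡ 282
σ^16 ≡ 282^2 = 79524 ≡ 427
σ^32 ≡ 427^2 = 182329 ≡ 100
σ^64 ≡ 100^2 = 10000 ≡ 386
σ^128 ≡ 386^2 = 148996 ≡ 416
235 = 128 + 64 + 32 + 8 + 2 + 1, so σ^235 ≡ 416·386·100·282·55·158 ≡ 310 (mod 437)
Since 310 equals the digest 310, verification succeeds.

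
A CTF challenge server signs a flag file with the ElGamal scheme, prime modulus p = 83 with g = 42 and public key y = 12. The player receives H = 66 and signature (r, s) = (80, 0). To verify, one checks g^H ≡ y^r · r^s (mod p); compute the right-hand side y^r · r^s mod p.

49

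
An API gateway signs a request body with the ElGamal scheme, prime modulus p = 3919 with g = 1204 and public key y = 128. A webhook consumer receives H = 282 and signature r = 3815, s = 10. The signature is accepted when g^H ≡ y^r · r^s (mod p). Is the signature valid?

invalid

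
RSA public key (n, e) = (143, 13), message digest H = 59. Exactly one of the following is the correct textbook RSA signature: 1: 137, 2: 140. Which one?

1

Candidate 1: 137^13 mod 143 = 59
  → matches H = 59
Candidate 2: 140^13 mod 143 = 127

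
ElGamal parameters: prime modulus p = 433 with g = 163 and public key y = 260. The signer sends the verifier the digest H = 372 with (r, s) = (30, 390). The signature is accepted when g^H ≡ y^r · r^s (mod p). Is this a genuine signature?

genuine

Left side g^H mod p:
163^2 = 26569 ≡ 156
163^4 ≡ 156^2 = 24336 ≡ 88
163^8 ≡ 88^2 = 7744 ≡ 383
163^16 ≡ 383^2 = 146689 ≡ 335
163^32 ≡ 335^2 = 112225 ≡ 78
163^64 ≡ 78^2 = 6084 ≡ 22
163^128 ≡ 22^2 = 484 ≡ 51
163^256 ≡ 51^2 = 2601 ≡ 3
372 = 256 + 64 + 32 + 16 + 4, so 163^372 ≡ 3·22·78·335·88 ≡ 4 (mod 433)
Right side y^r · r^s mod p:
260^2 = 67600 ≡ 52
260^4 ≡ 52^2 = 2704 ≡ 106
260^8 ≡ 106^2 = 11236 ≡ 411
260^16 ≡ 411^2 = 168921 ≡ 51
30 = 16 + 8 + 4 + 2, so 260^30 ≡ 51·411·106·52 ≡ 75 (mod 433)
30^2 = 900 ≡ 34
30^4 ≡ 34^2 = 1156 ≡ 290
30^8 ≡ 290^2 = 84100 ≡ 98
30^16 ≡ 98^2 = 9604 ≡ 78
30^32 ≡ 78^2 = 6084 ≡ 22
30^64 ≡ 22^2 = 484 ≡ 51
30^128 ≡ 51^2 = 2601 ≡ 3
30^256 ≡ 3^2 = 9
390 = 256 + 128 + 4 + 2, so 30^390 ≡ 9·3·290·34 ≡ 358 (mod 433)
75·358 = 26850 ≡ 4 (mod 433)
4 ≡ 4 (mod 433), so the signature is genuine.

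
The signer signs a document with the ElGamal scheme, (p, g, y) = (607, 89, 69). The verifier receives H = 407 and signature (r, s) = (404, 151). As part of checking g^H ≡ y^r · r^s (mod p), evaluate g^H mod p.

439

89^2 = 7921 ≡ 30
89^4 ≡ 30^2 = 900 ≡ 293
89^8 ≡ 293^2 = 85849 ≡ 262
89^16 ≡ 262^2 = 68644 ≡ 53
89^32 ≡ 53^2 = 2809 ≡ 381
89^64 ≡ 381^2 = 145161 ≡ 88
89^128 ≡ 88^2 = 7744 ≡ 460
89^256 ≡ 460^2 = 211600 ≡ 364
407 = 256 + 128 + 16 + 4 + 2 + 1, so 89^407 ≡ 364·460·53·293·30·89 ≡ 439 (mod 607)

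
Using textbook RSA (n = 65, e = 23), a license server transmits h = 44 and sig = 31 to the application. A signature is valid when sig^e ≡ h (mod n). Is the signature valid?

sig^2 ≡ 31^2 = 961 ≡ 51
sig^4 ≡ 51^2 = 2601 ≡ 1
sig^8 ≡ 1^2 = 1
sig^16 ≡ 1^2 = 1
23 = 16 + 4 + 2 + 1, so sig^23 ≡ 1·1·51·31 ≡ 21 (mod 65)
sig^23 mod 65 = 21, but h = 44.

invalid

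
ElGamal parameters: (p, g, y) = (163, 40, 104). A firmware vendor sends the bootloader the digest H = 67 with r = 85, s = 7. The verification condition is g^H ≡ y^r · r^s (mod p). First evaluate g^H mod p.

85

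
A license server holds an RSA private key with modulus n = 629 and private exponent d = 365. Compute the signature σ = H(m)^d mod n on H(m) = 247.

178

(H(m))^2 ≡ 247^2 = 61009 ≡ 625
(H(m))^4 ≡ 625^2 = 390625 ≡ 16
(H(m))^8 ≡ 16^2 = 256
(H(m))^16 ≡ 256^2 = 65536 ≡ 120
(H(m))^32 ≡ 120^2 = 14400 ≡ 562
(H(m))^64 ≡ 562^2 = 315844 ≡ 86
(H(m))^128 ≡ 86^2 = 7396 ≡ 477
(H(m))^256 ≡ 477^2 = 227529 ≡ 460
365 = 256 + 64 + 32 + 8 + 4 + 1, so (H(m))^365 ≡ 460·86·562·256·16·247 ≡ 178 (mod 629)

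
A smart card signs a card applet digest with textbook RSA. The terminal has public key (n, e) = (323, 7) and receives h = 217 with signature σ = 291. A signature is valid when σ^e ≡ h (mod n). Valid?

no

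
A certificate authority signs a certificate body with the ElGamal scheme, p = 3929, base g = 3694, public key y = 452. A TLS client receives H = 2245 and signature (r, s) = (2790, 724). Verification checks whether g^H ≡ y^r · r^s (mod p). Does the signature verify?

Left side g^H mod p:
3694^2 = 13645636 ≡ 219
3694^4 ≡ 219^2 = 47961 ≡ 813
3694^8 ≡ 813^2 = 660969 ≡ 897
3694^16 ≡ 897^2 = 804609 ≡ 3093
3694^32 ≡ 3093^2 = 9566649 ≡ 3463
3694^64 ≡ 3463^2 = 11992369 ≡ 1061
3694^128 ≡ 1061^2 = 1125721 ≡ 2027
3694^256 ≡ 2027^2 = 4108729 ≡ 2924
3694^512 ≡ 2924^2 = 8549776 ≡ 272
3694^1024 ≡ 272^2 = 73984 ≡ 3262
3694^2048 ≡ 3262^2 = 10640644 ≡ 912
2245 = 2048 + 128 + 64 + 4 + 1, so 3694^2245 ≡ 912·2027·1061·813·3694 ≡ 2205 (mod 3929)
Right side y^r · r^s mod p:
452^2 = 204304 ≡ 3925
452^4 ≡ 3925^2 = 15405625 ≡ 16
452^8 ≡ 16^2 = 256
452^16 ≡ 256^2 = 65536 ≡ 2672
452^32 ≡ 2672^2 = 7139584 ≡ 591
452^64 ≡ 591^2 = 349281 ≡ 3529
452^128 ≡ 3529^2 = 12453841 ≡ 2840
452^256 ≡ 2840^2 = 8065600 ≡ 3292
452^512 ≡ 3292^2 = 10837264 ≡ 1082
452^1024 ≡ 1082^2 = 1170724 ≡ 3811
452^2048 ≡ 3811^2 = 14523721 ≡ 2137
2790 = 2048 + 512 + 128 + 64 + 32 + 4 + 2, so 452^2790 ≡ 2137·1082·2840·3529·591·16·3925 ≡ 436 (mod 3929)
2790^2 = 7784100 ≡ 751
2790^4 ≡ 751^2 = 564001 ≡ 2154
2790^8 ≡ 2154^2 = 4639716 ≡ 3496
2790^16 ≡ 3496^2 = 12222016 ≡ 2826
2790^32 ≡ 2826^2 = 7986276 ≡ 2548
2790^64 ≡ 2548^2 = 6492304 ≡ 1596
2790^128 ≡ 1596^2 = 2547216 ≡ 1224
2790^256 ≡ 1224^2 = 1498176 ≡ 1227
2790^512 ≡ 1227^2 = 1505529 ≡ 722
724 = 512 + 128 + 64 + 16 + 4, so 2790^724 ≡ 722·1224·1596·2826·2154 ≡ 2471 (mod 3929)
436·2471 = 1077356 ≡ 810 (mod 3929)
2205 ≠ 810, so verification fails.

does not verify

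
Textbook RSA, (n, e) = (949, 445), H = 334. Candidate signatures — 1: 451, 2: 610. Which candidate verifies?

Candidate 1: 451^2 = 203401 ≡ 315; 451^4 ≡ 315^2 = 99225 ≡ 529; 451^8 ≡ 529^2 = 279841 ≡ 835; 451^16 ≡ 835^2 = 697225 ≡ 659; 451^32 ≡ 659^2 = 434281 ≡ 588; 451^64 ≡ 588^2 = 345744 ≡ 308; 451^128 ≡ 308^2 = 94864 ≡ 913; 451^256 ≡ 913^2 = 833569 ≡ 347; 445 = 256 + 128 + 32 + 16 + 8 + 4 + 1, so 451^445 ≡ 347·913·588·659·835·529·451 ≡ 334 (mod 949)
  → matches H = 334
Candidate 2: 610^2 = 372100 ≡ 92; 610^4 ≡ 92^2 = 8464 ≡ 872; 610^8 ≡ 872^2 = 760384 ≡ 235; 610^16 ≡ 235^2 = 55225 ≡ 183; 610^32 ≡ 183^2 = 33489 ≡ 274; 610^64 ≡ 274^2 = 75076 ≡ 105; 610^128 ≡ 105^2 = 11025 ≡ 586; 610^256 ≡ 586^2 = 343396 ≡ 807; 445 = 256 + 128 + 32 + 16 + 8 + 4 + 1, so 610^445 ≡ 807·586·274·183·235·872·610 ≡ 818 (mod 949)

1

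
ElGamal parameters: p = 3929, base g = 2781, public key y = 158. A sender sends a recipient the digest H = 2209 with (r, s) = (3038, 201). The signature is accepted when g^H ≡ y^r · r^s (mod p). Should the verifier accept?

Left side g^H mod p:
2781^2 = 7733961 ≡ 1689
2781^4 ≡ 1689^2 = 2852721 ≡ 267
2781^8 ≡ 267^2 = 71289 ≡ 567
2781^16 ≡ 567^2 = 321489 ≡ 3240
2781^32 ≡ 3240^2 = 10497600 ≡ 3241
2781^64 ≡ 3241^2 = 10504081 ≡ 1864
2781^128 ≡ 1864^2 = 3474496 ≡ 1260
2781^256 ≡ 1260^2 = 1587600 ≡ 284
2781^512 ≡ 284^2 = 80656 ≡ 2076
2781^1024 ≡ 2076^2 = 4309776 ≡ 3592
2781^2048 ≡ 3592^2 = 12902464 ≡ 3557
2209 = 2048 + 128 + 32 + 1, so 2781^2209 ≡ 3557·1260·3241·2781 ≡ 2886 (mod 3929)
Right side y^r · r^s mod p:
158^2 = 24964 ≡ 1390
158^4 ≡ 1390^2 = 1932100 ≡ 2961
158^8 ≡ 2961^2 = 8767521 ≡ 1922
158^16 ≡ 1922^2 = 3694084 ≡ 824
158^32 ≡ 824^2 = 678976 ≡ 3188
158^64 ≡ 3188^2 = 10163344 ≡ 2950
158^128 ≡ 2950^2 = 8702500 ≡ 3694
158^256 ≡ 3694^2 = 13645636 ≡ 219
158^512 ≡ 219^2 = 47961 ≡ 813
158^1024 ≡ 813^2 = 660969 ≡ 897
158^2048 ≡ 897^2 = 804609 ≡ 3093
3038 = 2048 + 512 + 256 + 128 + 64 + 16 + 8 + 4 + 2, so 158^3038 ≡ 3093·813·219·3694·2950·824·1922·2961·1390 ≡ 2833 (mod 3929)
3038^2 = 9229444 ≡ 223
3038^4 ≡ 223^2 = 49729 ≡ 2581
3038^8 ≡ 2581^2 = 6661561 ≡ 1906
3038^16 ≡ 1906^2 = 3632836 ≡ 2440
3038^32 ≡ 2440^2 = 5953600 ≡ 1165
3038^64 ≡ 1165^2 = 1357225 ≡ 1720
3038^128 ≡ 1720^2 = 2958400 ≡ 3792
201 = 128 + 64 + 8 + 1, so 3038^201 ≡ 3792·1720·1906·3038 ≡ 2496 (mod 3929)
2833·2496 = 7071168 ≡ 2897 (mod 3929)
2886 ≠ 2897, so verification fails.

reject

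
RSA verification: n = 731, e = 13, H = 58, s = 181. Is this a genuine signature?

s^13 mod 731 = 58
58 = H, so the signature checks out.

genuine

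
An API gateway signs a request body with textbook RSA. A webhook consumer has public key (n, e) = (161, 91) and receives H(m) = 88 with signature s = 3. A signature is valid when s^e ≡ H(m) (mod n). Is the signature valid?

s^2 ≡ 3^2 = 9
s^4 ≡ 9^2 = 81
s^8 ≡ 81^2 = 6561 ≡ 121
s^16 ≡ 121^2 = 14641 ≡ 151
s^32 ≡ 151^2 = 22801 ≡ 100
s^64 ≡ 100^2 = 10000 ≡ 18
91 = 64 + 16 + 8 + 2 + 1, so s^91 ≡ 18·151·121·9·3 ≡ 73 (mod 161)
73 ≠ 88, so verification fails.

invalid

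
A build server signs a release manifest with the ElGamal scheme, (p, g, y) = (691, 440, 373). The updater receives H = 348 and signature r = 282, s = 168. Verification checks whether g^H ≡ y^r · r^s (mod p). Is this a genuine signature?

genuine

Left side g^H mod p:
Squares mod 691: 440^1≡440, 440^2≡120, 440^4≡580, 440^8≡574, 440^16≡560, 440^32≡577, 440^64≡558, 440^128≡414, 440^256≡28
348 = 256 + 64 + 16 + 8 + 4, so 440^348 ≡ 28·558·560·574·580 ≡ 284 (mod 691)
Right side y^r · r^s mod p:
Squares mod 691: 373^1≡373, 373^2≡238, 373^4≡673, 373^8≡324, 373^16≡635, 373^32≡372, 373^64≡184, 373^128≡688, 373^256≡9
282 = 256 + 16 + 8 + 2, so 373^282 ≡ 9·635·324·238 ≡ 156 (mod 691)
Squares mod 691: 282^1≡282, 282^2≡59, 282^4≡26, 282^8≡676, 282^16≡225, 282^32≡182, 282^64≡647, 282^128≡554
168 = 128 + 32 + 8, so 282^168 ≡ 554·182·676 ≡ 179 (mod 691)
156·179 = 27924 ≡ 284 (mod 691)
284 ≡ 284 (mod 691), so the signature is genuine.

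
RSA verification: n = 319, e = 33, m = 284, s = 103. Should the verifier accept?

accept

s^2 ≡ 103^2 = 10609 ≡ 82
s^4 ≡ 82^2 = 6724 ≡ 25
s^8 ≡ 25^2 = 625 ≡ 306
s^16 ≡ 306^2 = 93636 ≡ 169
s^32 ≡ 169^2 = 28561 ≡ 170
33 = 32 + 1, so s^33 ≡ 170·103 ≡ 284 (mod 319)
Since 284 equals the digest 284, verification succeeds.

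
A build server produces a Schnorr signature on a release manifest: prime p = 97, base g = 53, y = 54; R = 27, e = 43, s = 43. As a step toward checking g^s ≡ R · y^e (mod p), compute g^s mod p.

31

53^2 = 2809 ≡ 93
53^4 ≡ 93^2 = 8649 ≡ 16
53^8 ≡ 16^2 = 256 ≡ 62
53^16 ≡ 62^2 = 3844 ≡ 61
53^32 ≡ 61^2 = 3721 ≡ 35
43 = 32 + 8 + 2 + 1, so 53^43 ≡ 35·62·93·53 ≡ 31 (mod 97)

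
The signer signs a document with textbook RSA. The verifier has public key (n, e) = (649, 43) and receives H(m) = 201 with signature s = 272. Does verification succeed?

fails

s^2 ≡ 272^2 = 73984 ≡ 647
s^4 ≡ 647^2 = 418609 ≡ 4
s^8 ≡ 4^2 = 16
s^16 ≡ 16^2 = 256
s^32 ≡ 256^2 = 65536 ≡ 636
43 = 32 + 8 + 2 + 1, so s^43 ≡ 636·16·647·272 ≡ 226 (mod 649)
s^43 mod 649 = 226, but H(m) = 201.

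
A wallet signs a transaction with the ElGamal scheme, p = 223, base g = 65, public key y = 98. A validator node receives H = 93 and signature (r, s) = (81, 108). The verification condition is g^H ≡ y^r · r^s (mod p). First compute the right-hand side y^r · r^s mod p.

Squares mod 223: 98^1≡98, 98^2≡15, 98^4≡2, 98^8≡4, 98^16≡16, 98^32≡33, 98^64≡197
81 = 64 + 16 + 1, so 98^81 ≡ 197·16·98 ≡ 41 (mod 223)
Squares mod 223: 81^1≡81, 81^2≡94, 81^4≡139, 81^8≡143, 81^16≡156, 81^32≡29, 81^64≡172
108 = 64 + 32 + 8 + 4, so 81^108 ≡ 172·29·143·139 ≡ 7 (mod 223)
y^r · r^s ≡ 41·7 = 287 ≡ 64 (mod 223)

64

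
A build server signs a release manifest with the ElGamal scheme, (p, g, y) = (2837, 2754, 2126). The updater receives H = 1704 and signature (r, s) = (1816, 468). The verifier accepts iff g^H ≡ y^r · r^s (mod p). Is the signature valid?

Left side g^H mod p:
2754^2 = 7584516 ≡ 1215
2754^4 ≡ 1215^2 = 1476225 ≡ 985
2754^8 ≡ 985^2 = 970225 ≡ 2808
2754^16 ≡ 2808^2 = 7884864 ≡ 841
2754^32 ≡ 841^2 = 707281 ≡ 868
2754^64 ≡ 868^2 = 753424 ≡ 1619
2754^128 ≡ 1619^2 = 2621161 ≡ 2610
2754^256 ≡ 2610^2 = 6812100 ≡ 463
2754^512 ≡ 463^2 = 214369 ≡ 1594
2754^1024 ≡ 1594^2 = 2540836 ≡ 1721
1704 = 1024 + 512 + 128 + 32 + 8, so 2754^1704 ≡ 1721·1594·2610·868·2808 ≡ 2651 (mod 2837)
Right side y^r · r^s mod p:
2126^2 = 4519876 ≡ 535
2126^4 ≡ 535^2 = 286225 ≡ 2525
2126^8 ≡ 2525^2 = 6375625 ≡ 886
2126^16 ≡ 886^2 = 784996 ≡ 1984
2126^32 ≡ 1984^2 = 3936256 ≡ 1337
2126^64 ≡ 1337^2 = 1787569 ≡ 259
2126^128 ≡ 259^2 = 67081 ≡ 1830
2126^256 ≡ 1830^2 = 3348900 ≡ 1240
2126^512 ≡ 1240^2 = 1537600 ≡ 2783
2126^1024 ≡ 2783^2 = 7745089 ≡ 79
1816 = 1024 + 512 + 256 + 16 + 8, so 2126^1816 ≡ 79·2783·1240·1984·886 ≡ 2043 (mod 2837)
1816^2 = 3297856 ≡ 1262
1816^4 ≡ 1262^2 = 1592644 ≡ 1087
1816^8 ≡ 1087^2 = 1181569 ≡ 1377
1816^16 ≡ 1377^2 = 1896129 ≡ 1013
1816^32 ≡ 1013^2 = 1026169 ≡ 2012
1816^64 ≡ 2012^2 = 4048144 ≡ 2582
1816^128 ≡ 2582^2 = 6666724 ≡ 2611
1816^256 ≡ 2611^2 = 6817321 ≡ 10
468 = 256 + 128 + 64 + 16 + 4, so 1816^468 ≡ 10·2611·2582·1013·1087 ≡ 1188 (mod 2837)
2043·1188 = 2427084 ≡ 1449 (mod 2837)
2651 ≠ 1449, so verification fails.

invalid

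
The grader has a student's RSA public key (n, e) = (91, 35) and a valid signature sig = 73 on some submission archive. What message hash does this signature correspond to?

sig^2 ≡ 73^2 = 5329 ≡ 51
sig^4 ≡ 51^2 = 2601 ≡ 53
sig^8 ≡ 53^2 = 2809 ≡ 79
sig^16 ≡ 79^2 = 6241 ≡ 53
sig^32 ≡ 53^2 = 2809 ≡ 79
35 = 32 + 2 + 1, so sig^35 ≡ 79·51·73 ≡ 5 (mod 91)

5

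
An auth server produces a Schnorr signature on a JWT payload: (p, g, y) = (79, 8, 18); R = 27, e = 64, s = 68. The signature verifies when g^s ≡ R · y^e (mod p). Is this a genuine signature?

g^s mod p:
8^2 = 64
8^4 ≡ 64^2 = 4096 ≡ 67
8^8 ≡ 67^2 = 4489 ≡ 65
8^16 ≡ 65^2 = 4225 ≡ 38
8^32 ≡ 38^2 = 1444 ≡ 22
8^64 ≡ 22^2 = 484 ≡ 10
68 = 64 + 4, so 8^68 ≡ 10·67 ≡ 38 (mod 79)
R · y^e mod p:
18^2 = 324 ≡ 8
18^4 ≡ 8^2 = 64
18^8 ≡ 64^2 = 4096 ≡ 67
18^16 ≡ 67^2 = 4489 ≡ 65
18^32 ≡ 65^2 = 4225 ≡ 38
18^64 ≡ 38^2 = 1444 ≡ 22
27·22 = 594 ≡ 41 (mod 79)
38 ≠ 41; the check fails.

forged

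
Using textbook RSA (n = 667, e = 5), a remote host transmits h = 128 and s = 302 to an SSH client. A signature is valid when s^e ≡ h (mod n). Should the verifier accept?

accept

s^5 mod 667 = 128
128 = h, so the signature checks out.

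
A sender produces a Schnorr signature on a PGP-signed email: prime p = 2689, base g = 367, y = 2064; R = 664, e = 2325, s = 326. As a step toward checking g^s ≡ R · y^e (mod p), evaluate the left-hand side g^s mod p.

1811

Squares mod 2689: 367^1≡367, 367^2≡239, 367^4≡652, 367^8≡242, 367^16≡2095, 367^32≡577, 367^64≡2182, 367^128≡1594, 367^256≡2420
326 = 256 + 64 + 4 + 2, so 367^326 ≡ 2420·2182·652·239 ≡ 1811 (mod 2689)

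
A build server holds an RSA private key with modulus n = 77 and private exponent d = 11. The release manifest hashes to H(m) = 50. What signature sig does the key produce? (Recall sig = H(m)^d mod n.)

Squares mod 77: (H(m))^1≡50, (H(m))^2≡36, (H(m))^4≡64, (H(m))^8≡15
11 = 8 + 2 + 1, so (H(m))^11 ≡ 15·36·50 ≡ 50 (mod 77)

50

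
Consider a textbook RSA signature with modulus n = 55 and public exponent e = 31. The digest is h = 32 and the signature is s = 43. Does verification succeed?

s^2 ≡ 43^2 = 1849 ≡ 34
s^4 ≡ 34^2 = 1156 ≡ 1
s^8 ≡ 1^2 = 1
s^16 ≡ 1^2 = 1
31 = 16 + 8 + 4 + 2 + 1, so s^31 ≡ 1·1·1·34·43 ≡ 32 (mod 55)
s^31 mod 55 = 32 matches h.

passes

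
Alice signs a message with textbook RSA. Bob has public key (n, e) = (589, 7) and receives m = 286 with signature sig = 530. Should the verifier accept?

reject

sig^2 ≡ 530^2 = 280900 ≡ 536
sig^4 ≡ 536^2 = 287296 ≡ 453
7 = 4 + 2 + 1, so sig^7 ≡ 453·536·530 ≡ 575 (mod 589)
sig^7 mod 589 = 575, but m = 286.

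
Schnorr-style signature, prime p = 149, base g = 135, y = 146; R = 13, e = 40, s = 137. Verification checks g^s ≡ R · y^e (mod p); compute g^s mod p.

97

Squares mod 149: 135^1≡135, 135^2≡47, 135^4≡123, 135^8≡80, 135^16≡142, 135^32≡49, 135^64≡17, 135^128≡140
137 = 128 + 8 + 1, so 135^137 ≡ 140·80·135 ≡ 97 (mod 149)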